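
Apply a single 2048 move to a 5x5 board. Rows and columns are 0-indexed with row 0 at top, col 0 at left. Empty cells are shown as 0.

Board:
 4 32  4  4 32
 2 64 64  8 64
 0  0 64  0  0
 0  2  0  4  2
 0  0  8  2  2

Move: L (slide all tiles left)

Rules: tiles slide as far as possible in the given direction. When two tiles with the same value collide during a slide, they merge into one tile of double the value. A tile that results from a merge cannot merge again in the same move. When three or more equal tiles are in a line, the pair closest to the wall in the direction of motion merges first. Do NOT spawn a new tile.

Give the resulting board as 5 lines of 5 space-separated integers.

Answer:   4  32   8  32   0
  2 128   8  64   0
 64   0   0   0   0
  2   4   2   0   0
  8   4   0   0   0

Derivation:
Slide left:
row 0: [4, 32, 4, 4, 32] -> [4, 32, 8, 32, 0]
row 1: [2, 64, 64, 8, 64] -> [2, 128, 8, 64, 0]
row 2: [0, 0, 64, 0, 0] -> [64, 0, 0, 0, 0]
row 3: [0, 2, 0, 4, 2] -> [2, 4, 2, 0, 0]
row 4: [0, 0, 8, 2, 2] -> [8, 4, 0, 0, 0]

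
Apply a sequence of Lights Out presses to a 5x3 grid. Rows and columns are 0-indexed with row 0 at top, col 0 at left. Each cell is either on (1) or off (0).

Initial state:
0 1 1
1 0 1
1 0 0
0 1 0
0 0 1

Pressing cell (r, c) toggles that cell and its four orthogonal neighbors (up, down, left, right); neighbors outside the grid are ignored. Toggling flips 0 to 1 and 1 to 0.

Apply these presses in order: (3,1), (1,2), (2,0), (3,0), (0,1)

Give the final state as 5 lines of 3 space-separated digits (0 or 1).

Answer: 1 0 1
0 0 0
1 0 1
1 1 1
1 1 1

Derivation:
After press 1 at (3,1):
0 1 1
1 0 1
1 1 0
1 0 1
0 1 1

After press 2 at (1,2):
0 1 0
1 1 0
1 1 1
1 0 1
0 1 1

After press 3 at (2,0):
0 1 0
0 1 0
0 0 1
0 0 1
0 1 1

After press 4 at (3,0):
0 1 0
0 1 0
1 0 1
1 1 1
1 1 1

After press 5 at (0,1):
1 0 1
0 0 0
1 0 1
1 1 1
1 1 1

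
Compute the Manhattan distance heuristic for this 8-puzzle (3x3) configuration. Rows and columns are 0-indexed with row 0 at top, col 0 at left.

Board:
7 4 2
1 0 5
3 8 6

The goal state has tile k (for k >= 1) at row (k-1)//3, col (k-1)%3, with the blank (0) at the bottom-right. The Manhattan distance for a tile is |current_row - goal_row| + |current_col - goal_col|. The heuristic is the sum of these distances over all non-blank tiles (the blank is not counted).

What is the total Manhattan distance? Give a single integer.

Tile 7: (0,0)->(2,0) = 2
Tile 4: (0,1)->(1,0) = 2
Tile 2: (0,2)->(0,1) = 1
Tile 1: (1,0)->(0,0) = 1
Tile 5: (1,2)->(1,1) = 1
Tile 3: (2,0)->(0,2) = 4
Tile 8: (2,1)->(2,1) = 0
Tile 6: (2,2)->(1,2) = 1
Sum: 2 + 2 + 1 + 1 + 1 + 4 + 0 + 1 = 12

Answer: 12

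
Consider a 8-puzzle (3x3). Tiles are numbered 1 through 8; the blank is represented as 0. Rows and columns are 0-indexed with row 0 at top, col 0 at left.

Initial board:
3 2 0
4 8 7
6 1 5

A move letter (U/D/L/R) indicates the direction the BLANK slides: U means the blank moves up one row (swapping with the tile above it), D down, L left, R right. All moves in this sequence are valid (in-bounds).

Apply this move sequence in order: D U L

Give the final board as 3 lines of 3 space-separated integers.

After move 1 (D):
3 2 7
4 8 0
6 1 5

After move 2 (U):
3 2 0
4 8 7
6 1 5

After move 3 (L):
3 0 2
4 8 7
6 1 5

Answer: 3 0 2
4 8 7
6 1 5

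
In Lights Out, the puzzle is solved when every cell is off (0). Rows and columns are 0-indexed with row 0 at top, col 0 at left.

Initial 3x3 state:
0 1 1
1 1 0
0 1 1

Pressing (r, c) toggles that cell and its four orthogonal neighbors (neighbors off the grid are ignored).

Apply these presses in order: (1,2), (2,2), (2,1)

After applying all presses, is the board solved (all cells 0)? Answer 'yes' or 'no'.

After press 1 at (1,2):
0 1 0
1 0 1
0 1 0

After press 2 at (2,2):
0 1 0
1 0 0
0 0 1

After press 3 at (2,1):
0 1 0
1 1 0
1 1 0

Lights still on: 5

Answer: no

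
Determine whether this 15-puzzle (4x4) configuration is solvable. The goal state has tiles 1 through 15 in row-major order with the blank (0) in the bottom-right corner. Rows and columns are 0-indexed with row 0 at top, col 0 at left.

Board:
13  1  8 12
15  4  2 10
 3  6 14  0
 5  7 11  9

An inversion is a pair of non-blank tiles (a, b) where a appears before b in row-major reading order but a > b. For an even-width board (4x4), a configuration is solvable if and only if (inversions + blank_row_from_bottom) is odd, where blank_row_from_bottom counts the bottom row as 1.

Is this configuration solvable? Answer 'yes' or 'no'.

Answer: no

Derivation:
Inversions: 50
Blank is in row 2 (0-indexed from top), which is row 2 counting from the bottom (bottom = 1).
50 + 2 = 52, which is even, so the puzzle is not solvable.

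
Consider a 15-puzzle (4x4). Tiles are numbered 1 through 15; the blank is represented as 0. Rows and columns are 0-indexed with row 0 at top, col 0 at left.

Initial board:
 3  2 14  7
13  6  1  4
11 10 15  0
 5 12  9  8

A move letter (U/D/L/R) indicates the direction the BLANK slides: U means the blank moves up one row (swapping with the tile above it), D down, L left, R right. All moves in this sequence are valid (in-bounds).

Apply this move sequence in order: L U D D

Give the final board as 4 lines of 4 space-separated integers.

Answer:  3  2 14  7
13  6  1  4
11 10  9 15
 5 12  0  8

Derivation:
After move 1 (L):
 3  2 14  7
13  6  1  4
11 10  0 15
 5 12  9  8

After move 2 (U):
 3  2 14  7
13  6  0  4
11 10  1 15
 5 12  9  8

After move 3 (D):
 3  2 14  7
13  6  1  4
11 10  0 15
 5 12  9  8

After move 4 (D):
 3  2 14  7
13  6  1  4
11 10  9 15
 5 12  0  8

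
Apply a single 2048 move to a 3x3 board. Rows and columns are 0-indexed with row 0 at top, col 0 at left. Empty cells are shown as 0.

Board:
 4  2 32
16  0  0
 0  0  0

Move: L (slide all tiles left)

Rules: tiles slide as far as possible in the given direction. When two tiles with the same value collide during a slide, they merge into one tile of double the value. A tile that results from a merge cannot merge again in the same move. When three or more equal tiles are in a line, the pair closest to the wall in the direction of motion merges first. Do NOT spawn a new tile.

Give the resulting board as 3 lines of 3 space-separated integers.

Answer:  4  2 32
16  0  0
 0  0  0

Derivation:
Slide left:
row 0: [4, 2, 32] -> [4, 2, 32]
row 1: [16, 0, 0] -> [16, 0, 0]
row 2: [0, 0, 0] -> [0, 0, 0]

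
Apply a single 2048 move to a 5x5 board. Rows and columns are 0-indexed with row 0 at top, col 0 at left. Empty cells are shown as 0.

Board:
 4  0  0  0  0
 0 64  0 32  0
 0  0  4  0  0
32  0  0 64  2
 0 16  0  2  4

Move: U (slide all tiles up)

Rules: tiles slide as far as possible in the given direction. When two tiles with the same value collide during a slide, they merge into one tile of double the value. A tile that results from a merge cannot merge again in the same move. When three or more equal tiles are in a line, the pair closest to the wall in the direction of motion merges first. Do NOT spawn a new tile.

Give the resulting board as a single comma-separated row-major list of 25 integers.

Answer: 4, 64, 4, 32, 2, 32, 16, 0, 64, 4, 0, 0, 0, 2, 0, 0, 0, 0, 0, 0, 0, 0, 0, 0, 0

Derivation:
Slide up:
col 0: [4, 0, 0, 32, 0] -> [4, 32, 0, 0, 0]
col 1: [0, 64, 0, 0, 16] -> [64, 16, 0, 0, 0]
col 2: [0, 0, 4, 0, 0] -> [4, 0, 0, 0, 0]
col 3: [0, 32, 0, 64, 2] -> [32, 64, 2, 0, 0]
col 4: [0, 0, 0, 2, 4] -> [2, 4, 0, 0, 0]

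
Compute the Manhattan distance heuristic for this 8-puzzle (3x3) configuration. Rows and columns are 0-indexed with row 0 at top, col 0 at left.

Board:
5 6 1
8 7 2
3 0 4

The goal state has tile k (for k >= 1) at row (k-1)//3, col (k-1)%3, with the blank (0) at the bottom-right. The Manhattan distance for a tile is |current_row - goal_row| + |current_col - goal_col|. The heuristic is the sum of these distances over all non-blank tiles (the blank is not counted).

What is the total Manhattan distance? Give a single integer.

Tile 5: at (0,0), goal (1,1), distance |0-1|+|0-1| = 2
Tile 6: at (0,1), goal (1,2), distance |0-1|+|1-2| = 2
Tile 1: at (0,2), goal (0,0), distance |0-0|+|2-0| = 2
Tile 8: at (1,0), goal (2,1), distance |1-2|+|0-1| = 2
Tile 7: at (1,1), goal (2,0), distance |1-2|+|1-0| = 2
Tile 2: at (1,2), goal (0,1), distance |1-0|+|2-1| = 2
Tile 3: at (2,0), goal (0,2), distance |2-0|+|0-2| = 4
Tile 4: at (2,2), goal (1,0), distance |2-1|+|2-0| = 3
Sum: 2 + 2 + 2 + 2 + 2 + 2 + 4 + 3 = 19

Answer: 19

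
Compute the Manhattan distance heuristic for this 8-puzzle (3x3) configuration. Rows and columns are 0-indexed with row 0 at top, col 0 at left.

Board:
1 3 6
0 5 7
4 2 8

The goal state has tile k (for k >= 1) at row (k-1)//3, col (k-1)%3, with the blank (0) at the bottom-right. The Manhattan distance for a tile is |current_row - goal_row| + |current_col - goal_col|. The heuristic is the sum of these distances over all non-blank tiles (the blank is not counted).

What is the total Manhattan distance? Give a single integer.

Tile 1: at (0,0), goal (0,0), distance |0-0|+|0-0| = 0
Tile 3: at (0,1), goal (0,2), distance |0-0|+|1-2| = 1
Tile 6: at (0,2), goal (1,2), distance |0-1|+|2-2| = 1
Tile 5: at (1,1), goal (1,1), distance |1-1|+|1-1| = 0
Tile 7: at (1,2), goal (2,0), distance |1-2|+|2-0| = 3
Tile 4: at (2,0), goal (1,0), distance |2-1|+|0-0| = 1
Tile 2: at (2,1), goal (0,1), distance |2-0|+|1-1| = 2
Tile 8: at (2,2), goal (2,1), distance |2-2|+|2-1| = 1
Sum: 0 + 1 + 1 + 0 + 3 + 1 + 2 + 1 = 9

Answer: 9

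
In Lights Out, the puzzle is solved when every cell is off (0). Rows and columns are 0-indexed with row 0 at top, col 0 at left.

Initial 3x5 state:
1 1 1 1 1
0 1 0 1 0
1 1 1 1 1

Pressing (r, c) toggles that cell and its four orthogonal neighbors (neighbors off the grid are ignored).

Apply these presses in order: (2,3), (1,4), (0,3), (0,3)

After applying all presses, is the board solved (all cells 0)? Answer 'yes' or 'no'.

After press 1 at (2,3):
1 1 1 1 1
0 1 0 0 0
1 1 0 0 0

After press 2 at (1,4):
1 1 1 1 0
0 1 0 1 1
1 1 0 0 1

After press 3 at (0,3):
1 1 0 0 1
0 1 0 0 1
1 1 0 0 1

After press 4 at (0,3):
1 1 1 1 0
0 1 0 1 1
1 1 0 0 1

Lights still on: 10

Answer: no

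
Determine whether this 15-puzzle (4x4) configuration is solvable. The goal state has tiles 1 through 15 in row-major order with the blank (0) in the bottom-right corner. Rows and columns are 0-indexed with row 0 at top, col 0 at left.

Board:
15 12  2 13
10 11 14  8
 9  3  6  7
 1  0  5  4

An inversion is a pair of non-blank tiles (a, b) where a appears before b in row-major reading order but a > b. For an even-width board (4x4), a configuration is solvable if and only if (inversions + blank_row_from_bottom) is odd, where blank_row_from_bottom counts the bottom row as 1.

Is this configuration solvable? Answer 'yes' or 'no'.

Answer: yes

Derivation:
Inversions: 80
Blank is in row 3 (0-indexed from top), which is row 1 counting from the bottom (bottom = 1).
80 + 1 = 81, which is odd, so the puzzle is solvable.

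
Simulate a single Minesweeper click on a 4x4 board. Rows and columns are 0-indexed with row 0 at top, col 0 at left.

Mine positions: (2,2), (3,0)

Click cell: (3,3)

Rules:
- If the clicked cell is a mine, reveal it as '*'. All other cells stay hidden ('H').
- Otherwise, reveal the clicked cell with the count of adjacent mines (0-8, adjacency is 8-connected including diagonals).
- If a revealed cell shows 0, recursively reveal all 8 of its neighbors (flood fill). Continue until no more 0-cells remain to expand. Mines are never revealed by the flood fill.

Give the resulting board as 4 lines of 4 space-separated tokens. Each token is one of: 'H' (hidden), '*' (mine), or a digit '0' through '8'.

H H H H
H H H H
H H H H
H H H 1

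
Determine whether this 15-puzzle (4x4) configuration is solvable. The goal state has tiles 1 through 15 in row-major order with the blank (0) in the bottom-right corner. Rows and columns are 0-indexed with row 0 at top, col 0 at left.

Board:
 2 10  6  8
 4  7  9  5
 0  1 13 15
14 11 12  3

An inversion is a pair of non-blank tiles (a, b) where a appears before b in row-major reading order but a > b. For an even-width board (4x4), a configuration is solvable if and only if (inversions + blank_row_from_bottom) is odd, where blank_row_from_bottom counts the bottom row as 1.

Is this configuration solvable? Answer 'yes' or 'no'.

Answer: no

Derivation:
Inversions: 40
Blank is in row 2 (0-indexed from top), which is row 2 counting from the bottom (bottom = 1).
40 + 2 = 42, which is even, so the puzzle is not solvable.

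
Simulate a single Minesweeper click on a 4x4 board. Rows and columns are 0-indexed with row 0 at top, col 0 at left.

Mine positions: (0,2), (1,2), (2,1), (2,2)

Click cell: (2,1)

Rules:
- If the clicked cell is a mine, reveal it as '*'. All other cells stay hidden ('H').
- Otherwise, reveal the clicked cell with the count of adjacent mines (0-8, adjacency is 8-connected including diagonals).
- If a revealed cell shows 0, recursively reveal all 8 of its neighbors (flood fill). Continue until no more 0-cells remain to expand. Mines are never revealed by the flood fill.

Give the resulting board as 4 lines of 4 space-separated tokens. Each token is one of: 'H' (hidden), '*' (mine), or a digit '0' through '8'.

H H H H
H H H H
H * H H
H H H H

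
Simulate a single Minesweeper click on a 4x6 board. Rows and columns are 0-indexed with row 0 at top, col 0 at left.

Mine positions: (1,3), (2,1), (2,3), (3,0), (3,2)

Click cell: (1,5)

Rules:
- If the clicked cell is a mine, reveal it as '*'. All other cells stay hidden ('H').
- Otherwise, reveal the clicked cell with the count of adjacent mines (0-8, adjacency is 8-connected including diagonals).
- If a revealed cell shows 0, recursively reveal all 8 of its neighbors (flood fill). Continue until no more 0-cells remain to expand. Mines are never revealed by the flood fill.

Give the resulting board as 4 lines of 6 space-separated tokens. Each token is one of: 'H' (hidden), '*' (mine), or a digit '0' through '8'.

H H H H 1 0
H H H H 2 0
H H H H 2 0
H H H H 1 0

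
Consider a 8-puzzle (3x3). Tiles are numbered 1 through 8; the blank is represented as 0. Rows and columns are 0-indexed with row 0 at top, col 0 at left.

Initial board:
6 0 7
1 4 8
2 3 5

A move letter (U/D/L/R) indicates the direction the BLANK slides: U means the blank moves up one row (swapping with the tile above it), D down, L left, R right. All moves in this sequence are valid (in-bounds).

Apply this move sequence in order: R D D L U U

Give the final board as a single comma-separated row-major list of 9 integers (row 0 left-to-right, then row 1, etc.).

Answer: 6, 0, 8, 1, 7, 5, 2, 4, 3

Derivation:
After move 1 (R):
6 7 0
1 4 8
2 3 5

After move 2 (D):
6 7 8
1 4 0
2 3 5

After move 3 (D):
6 7 8
1 4 5
2 3 0

After move 4 (L):
6 7 8
1 4 5
2 0 3

After move 5 (U):
6 7 8
1 0 5
2 4 3

After move 6 (U):
6 0 8
1 7 5
2 4 3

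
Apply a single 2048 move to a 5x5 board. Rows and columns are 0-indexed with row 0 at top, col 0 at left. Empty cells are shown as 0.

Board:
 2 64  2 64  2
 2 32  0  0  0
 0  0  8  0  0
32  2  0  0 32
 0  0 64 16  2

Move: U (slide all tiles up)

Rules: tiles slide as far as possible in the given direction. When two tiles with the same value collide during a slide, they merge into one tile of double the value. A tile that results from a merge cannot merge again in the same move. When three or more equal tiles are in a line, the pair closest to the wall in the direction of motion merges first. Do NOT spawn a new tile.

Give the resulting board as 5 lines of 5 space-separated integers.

Slide up:
col 0: [2, 2, 0, 32, 0] -> [4, 32, 0, 0, 0]
col 1: [64, 32, 0, 2, 0] -> [64, 32, 2, 0, 0]
col 2: [2, 0, 8, 0, 64] -> [2, 8, 64, 0, 0]
col 3: [64, 0, 0, 0, 16] -> [64, 16, 0, 0, 0]
col 4: [2, 0, 0, 32, 2] -> [2, 32, 2, 0, 0]

Answer:  4 64  2 64  2
32 32  8 16 32
 0  2 64  0  2
 0  0  0  0  0
 0  0  0  0  0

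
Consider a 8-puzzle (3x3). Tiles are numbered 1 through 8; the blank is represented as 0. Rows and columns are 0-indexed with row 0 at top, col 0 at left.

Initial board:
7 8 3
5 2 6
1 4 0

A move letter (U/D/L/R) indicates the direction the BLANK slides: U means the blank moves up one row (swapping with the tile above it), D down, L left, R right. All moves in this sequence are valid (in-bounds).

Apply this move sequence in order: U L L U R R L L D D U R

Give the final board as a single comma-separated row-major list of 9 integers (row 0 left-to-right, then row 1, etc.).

Answer: 7, 8, 3, 5, 0, 2, 1, 4, 6

Derivation:
After move 1 (U):
7 8 3
5 2 0
1 4 6

After move 2 (L):
7 8 3
5 0 2
1 4 6

After move 3 (L):
7 8 3
0 5 2
1 4 6

After move 4 (U):
0 8 3
7 5 2
1 4 6

After move 5 (R):
8 0 3
7 5 2
1 4 6

After move 6 (R):
8 3 0
7 5 2
1 4 6

After move 7 (L):
8 0 3
7 5 2
1 4 6

After move 8 (L):
0 8 3
7 5 2
1 4 6

After move 9 (D):
7 8 3
0 5 2
1 4 6

After move 10 (D):
7 8 3
1 5 2
0 4 6

After move 11 (U):
7 8 3
0 5 2
1 4 6

After move 12 (R):
7 8 3
5 0 2
1 4 6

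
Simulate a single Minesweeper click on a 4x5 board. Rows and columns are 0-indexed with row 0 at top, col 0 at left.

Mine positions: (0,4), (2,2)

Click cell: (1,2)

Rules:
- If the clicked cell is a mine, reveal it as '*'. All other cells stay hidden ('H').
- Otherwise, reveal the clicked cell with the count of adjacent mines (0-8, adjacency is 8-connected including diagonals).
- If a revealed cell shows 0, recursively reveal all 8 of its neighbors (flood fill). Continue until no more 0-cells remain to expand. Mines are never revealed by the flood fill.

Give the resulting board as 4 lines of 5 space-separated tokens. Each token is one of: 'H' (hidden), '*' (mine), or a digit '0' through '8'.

H H H H H
H H 1 H H
H H H H H
H H H H H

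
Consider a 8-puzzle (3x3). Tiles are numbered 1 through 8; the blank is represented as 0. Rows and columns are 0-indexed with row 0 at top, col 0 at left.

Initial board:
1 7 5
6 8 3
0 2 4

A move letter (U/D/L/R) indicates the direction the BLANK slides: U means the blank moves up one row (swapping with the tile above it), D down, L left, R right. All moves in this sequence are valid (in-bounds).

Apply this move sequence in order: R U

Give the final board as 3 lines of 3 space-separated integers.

Answer: 1 7 5
6 0 3
2 8 4

Derivation:
After move 1 (R):
1 7 5
6 8 3
2 0 4

After move 2 (U):
1 7 5
6 0 3
2 8 4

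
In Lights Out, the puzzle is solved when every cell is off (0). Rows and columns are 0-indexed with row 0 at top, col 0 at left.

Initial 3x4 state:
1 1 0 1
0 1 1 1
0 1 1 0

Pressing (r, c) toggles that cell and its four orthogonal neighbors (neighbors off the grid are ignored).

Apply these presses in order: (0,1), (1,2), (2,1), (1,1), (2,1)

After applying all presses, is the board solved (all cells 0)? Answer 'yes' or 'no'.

Answer: no

Derivation:
After press 1 at (0,1):
0 0 1 1
0 0 1 1
0 1 1 0

After press 2 at (1,2):
0 0 0 1
0 1 0 0
0 1 0 0

After press 3 at (2,1):
0 0 0 1
0 0 0 0
1 0 1 0

After press 4 at (1,1):
0 1 0 1
1 1 1 0
1 1 1 0

After press 5 at (2,1):
0 1 0 1
1 0 1 0
0 0 0 0

Lights still on: 4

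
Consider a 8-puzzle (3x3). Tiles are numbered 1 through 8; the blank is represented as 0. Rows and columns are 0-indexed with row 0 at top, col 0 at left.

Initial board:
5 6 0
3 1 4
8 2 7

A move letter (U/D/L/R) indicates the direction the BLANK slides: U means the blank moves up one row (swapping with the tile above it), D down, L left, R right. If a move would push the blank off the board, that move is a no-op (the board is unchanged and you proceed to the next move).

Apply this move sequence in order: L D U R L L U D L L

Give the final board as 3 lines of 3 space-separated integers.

Answer: 3 5 6
0 1 4
8 2 7

Derivation:
After move 1 (L):
5 0 6
3 1 4
8 2 7

After move 2 (D):
5 1 6
3 0 4
8 2 7

After move 3 (U):
5 0 6
3 1 4
8 2 7

After move 4 (R):
5 6 0
3 1 4
8 2 7

After move 5 (L):
5 0 6
3 1 4
8 2 7

After move 6 (L):
0 5 6
3 1 4
8 2 7

After move 7 (U):
0 5 6
3 1 4
8 2 7

After move 8 (D):
3 5 6
0 1 4
8 2 7

After move 9 (L):
3 5 6
0 1 4
8 2 7

After move 10 (L):
3 5 6
0 1 4
8 2 7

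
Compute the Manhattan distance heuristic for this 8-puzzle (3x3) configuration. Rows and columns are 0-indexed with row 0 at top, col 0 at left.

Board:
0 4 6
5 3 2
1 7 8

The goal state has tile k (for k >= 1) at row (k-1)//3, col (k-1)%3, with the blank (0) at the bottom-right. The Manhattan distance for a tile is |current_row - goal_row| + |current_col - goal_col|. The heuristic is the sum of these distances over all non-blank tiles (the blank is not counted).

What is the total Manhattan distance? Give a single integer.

Tile 4: (0,1)->(1,0) = 2
Tile 6: (0,2)->(1,2) = 1
Tile 5: (1,0)->(1,1) = 1
Tile 3: (1,1)->(0,2) = 2
Tile 2: (1,2)->(0,1) = 2
Tile 1: (2,0)->(0,0) = 2
Tile 7: (2,1)->(2,0) = 1
Tile 8: (2,2)->(2,1) = 1
Sum: 2 + 1 + 1 + 2 + 2 + 2 + 1 + 1 = 12

Answer: 12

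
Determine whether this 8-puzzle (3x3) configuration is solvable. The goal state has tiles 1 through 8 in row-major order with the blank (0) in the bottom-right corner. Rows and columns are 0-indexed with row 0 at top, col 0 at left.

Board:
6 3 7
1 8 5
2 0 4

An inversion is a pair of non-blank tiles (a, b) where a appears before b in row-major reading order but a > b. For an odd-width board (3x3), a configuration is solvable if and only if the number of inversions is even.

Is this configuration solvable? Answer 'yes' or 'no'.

Inversions (pairs i<j in row-major order where tile[i] > tile[j] > 0): 16
16 is even, so the puzzle is solvable.

Answer: yes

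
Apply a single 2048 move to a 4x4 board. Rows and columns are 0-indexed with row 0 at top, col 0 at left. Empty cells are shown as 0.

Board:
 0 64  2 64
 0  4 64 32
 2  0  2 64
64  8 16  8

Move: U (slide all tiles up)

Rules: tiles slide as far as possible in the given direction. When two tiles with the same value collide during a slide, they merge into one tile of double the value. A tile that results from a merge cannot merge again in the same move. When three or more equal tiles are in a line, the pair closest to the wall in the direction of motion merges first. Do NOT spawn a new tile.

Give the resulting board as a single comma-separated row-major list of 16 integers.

Answer: 2, 64, 2, 64, 64, 4, 64, 32, 0, 8, 2, 64, 0, 0, 16, 8

Derivation:
Slide up:
col 0: [0, 0, 2, 64] -> [2, 64, 0, 0]
col 1: [64, 4, 0, 8] -> [64, 4, 8, 0]
col 2: [2, 64, 2, 16] -> [2, 64, 2, 16]
col 3: [64, 32, 64, 8] -> [64, 32, 64, 8]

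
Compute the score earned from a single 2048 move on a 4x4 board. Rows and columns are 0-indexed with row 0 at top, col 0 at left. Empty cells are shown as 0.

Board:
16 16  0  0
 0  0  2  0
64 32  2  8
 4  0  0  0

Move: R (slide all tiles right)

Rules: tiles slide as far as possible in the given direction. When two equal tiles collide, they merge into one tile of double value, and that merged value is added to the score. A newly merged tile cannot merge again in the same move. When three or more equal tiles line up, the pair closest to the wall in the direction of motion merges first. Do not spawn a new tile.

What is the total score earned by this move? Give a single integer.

Slide right:
row 0: [16, 16, 0, 0] -> [0, 0, 0, 32]  score +32 (running 32)
row 1: [0, 0, 2, 0] -> [0, 0, 0, 2]  score +0 (running 32)
row 2: [64, 32, 2, 8] -> [64, 32, 2, 8]  score +0 (running 32)
row 3: [4, 0, 0, 0] -> [0, 0, 0, 4]  score +0 (running 32)
Board after move:
 0  0  0 32
 0  0  0  2
64 32  2  8
 0  0  0  4

Answer: 32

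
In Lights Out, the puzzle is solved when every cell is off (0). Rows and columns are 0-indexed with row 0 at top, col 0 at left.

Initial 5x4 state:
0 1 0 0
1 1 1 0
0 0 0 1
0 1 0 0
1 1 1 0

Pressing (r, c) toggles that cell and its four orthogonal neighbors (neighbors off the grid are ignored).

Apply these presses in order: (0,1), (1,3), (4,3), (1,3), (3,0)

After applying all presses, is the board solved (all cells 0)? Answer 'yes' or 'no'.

After press 1 at (0,1):
1 0 1 0
1 0 1 0
0 0 0 1
0 1 0 0
1 1 1 0

After press 2 at (1,3):
1 0 1 1
1 0 0 1
0 0 0 0
0 1 0 0
1 1 1 0

After press 3 at (4,3):
1 0 1 1
1 0 0 1
0 0 0 0
0 1 0 1
1 1 0 1

After press 4 at (1,3):
1 0 1 0
1 0 1 0
0 0 0 1
0 1 0 1
1 1 0 1

After press 5 at (3,0):
1 0 1 0
1 0 1 0
1 0 0 1
1 0 0 1
0 1 0 1

Lights still on: 10

Answer: no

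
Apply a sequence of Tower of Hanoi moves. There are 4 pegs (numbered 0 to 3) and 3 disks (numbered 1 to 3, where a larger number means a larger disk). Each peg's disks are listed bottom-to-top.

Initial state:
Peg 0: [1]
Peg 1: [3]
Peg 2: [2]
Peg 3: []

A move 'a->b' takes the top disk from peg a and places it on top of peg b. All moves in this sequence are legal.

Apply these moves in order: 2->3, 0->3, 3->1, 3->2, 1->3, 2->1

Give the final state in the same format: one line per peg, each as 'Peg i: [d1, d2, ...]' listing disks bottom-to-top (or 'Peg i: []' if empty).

Answer: Peg 0: []
Peg 1: [3, 2]
Peg 2: []
Peg 3: [1]

Derivation:
After move 1 (2->3):
Peg 0: [1]
Peg 1: [3]
Peg 2: []
Peg 3: [2]

After move 2 (0->3):
Peg 0: []
Peg 1: [3]
Peg 2: []
Peg 3: [2, 1]

After move 3 (3->1):
Peg 0: []
Peg 1: [3, 1]
Peg 2: []
Peg 3: [2]

After move 4 (3->2):
Peg 0: []
Peg 1: [3, 1]
Peg 2: [2]
Peg 3: []

After move 5 (1->3):
Peg 0: []
Peg 1: [3]
Peg 2: [2]
Peg 3: [1]

After move 6 (2->1):
Peg 0: []
Peg 1: [3, 2]
Peg 2: []
Peg 3: [1]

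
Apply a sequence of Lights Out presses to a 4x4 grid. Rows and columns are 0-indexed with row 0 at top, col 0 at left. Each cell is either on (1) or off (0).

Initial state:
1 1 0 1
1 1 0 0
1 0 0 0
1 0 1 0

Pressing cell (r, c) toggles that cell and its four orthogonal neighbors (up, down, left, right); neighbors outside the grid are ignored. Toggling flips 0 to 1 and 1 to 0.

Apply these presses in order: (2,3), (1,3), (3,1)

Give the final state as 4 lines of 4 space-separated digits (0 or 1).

After press 1 at (2,3):
1 1 0 1
1 1 0 1
1 0 1 1
1 0 1 1

After press 2 at (1,3):
1 1 0 0
1 1 1 0
1 0 1 0
1 0 1 1

After press 3 at (3,1):
1 1 0 0
1 1 1 0
1 1 1 0
0 1 0 1

Answer: 1 1 0 0
1 1 1 0
1 1 1 0
0 1 0 1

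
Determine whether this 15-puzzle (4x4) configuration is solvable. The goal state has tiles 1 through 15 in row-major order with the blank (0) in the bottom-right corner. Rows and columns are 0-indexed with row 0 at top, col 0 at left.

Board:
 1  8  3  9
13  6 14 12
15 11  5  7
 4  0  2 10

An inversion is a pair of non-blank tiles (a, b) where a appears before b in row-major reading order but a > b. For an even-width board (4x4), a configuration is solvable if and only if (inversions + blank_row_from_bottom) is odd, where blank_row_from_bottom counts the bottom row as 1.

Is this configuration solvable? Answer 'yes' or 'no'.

Answer: yes

Derivation:
Inversions: 52
Blank is in row 3 (0-indexed from top), which is row 1 counting from the bottom (bottom = 1).
52 + 1 = 53, which is odd, so the puzzle is solvable.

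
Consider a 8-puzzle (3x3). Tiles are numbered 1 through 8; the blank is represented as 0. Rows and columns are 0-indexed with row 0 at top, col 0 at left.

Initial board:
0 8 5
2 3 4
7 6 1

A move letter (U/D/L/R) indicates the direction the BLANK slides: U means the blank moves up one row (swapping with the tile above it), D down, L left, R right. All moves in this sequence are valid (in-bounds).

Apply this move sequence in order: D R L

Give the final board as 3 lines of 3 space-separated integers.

After move 1 (D):
2 8 5
0 3 4
7 6 1

After move 2 (R):
2 8 5
3 0 4
7 6 1

After move 3 (L):
2 8 5
0 3 4
7 6 1

Answer: 2 8 5
0 3 4
7 6 1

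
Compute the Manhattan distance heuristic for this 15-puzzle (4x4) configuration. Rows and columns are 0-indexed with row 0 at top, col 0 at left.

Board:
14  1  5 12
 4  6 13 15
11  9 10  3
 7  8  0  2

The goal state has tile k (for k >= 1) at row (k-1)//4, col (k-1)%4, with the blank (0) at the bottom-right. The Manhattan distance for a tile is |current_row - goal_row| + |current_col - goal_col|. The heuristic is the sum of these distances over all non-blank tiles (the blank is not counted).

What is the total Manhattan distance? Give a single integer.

Tile 14: (0,0)->(3,1) = 4
Tile 1: (0,1)->(0,0) = 1
Tile 5: (0,2)->(1,0) = 3
Tile 12: (0,3)->(2,3) = 2
Tile 4: (1,0)->(0,3) = 4
Tile 6: (1,1)->(1,1) = 0
Tile 13: (1,2)->(3,0) = 4
Tile 15: (1,3)->(3,2) = 3
Tile 11: (2,0)->(2,2) = 2
Tile 9: (2,1)->(2,0) = 1
Tile 10: (2,2)->(2,1) = 1
Tile 3: (2,3)->(0,2) = 3
Tile 7: (3,0)->(1,2) = 4
Tile 8: (3,1)->(1,3) = 4
Tile 2: (3,3)->(0,1) = 5
Sum: 4 + 1 + 3 + 2 + 4 + 0 + 4 + 3 + 2 + 1 + 1 + 3 + 4 + 4 + 5 = 41

Answer: 41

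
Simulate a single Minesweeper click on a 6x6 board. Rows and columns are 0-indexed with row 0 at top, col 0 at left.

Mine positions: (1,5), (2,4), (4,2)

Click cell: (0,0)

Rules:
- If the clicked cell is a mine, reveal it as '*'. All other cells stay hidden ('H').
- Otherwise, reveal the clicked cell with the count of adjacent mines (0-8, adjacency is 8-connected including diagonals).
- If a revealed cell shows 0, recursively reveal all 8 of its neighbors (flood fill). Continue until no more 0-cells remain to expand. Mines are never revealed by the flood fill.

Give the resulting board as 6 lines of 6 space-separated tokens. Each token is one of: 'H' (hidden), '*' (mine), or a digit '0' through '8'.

0 0 0 0 1 H
0 0 0 1 2 H
0 0 0 1 H H
0 1 1 2 H H
0 1 H H H H
0 1 H H H H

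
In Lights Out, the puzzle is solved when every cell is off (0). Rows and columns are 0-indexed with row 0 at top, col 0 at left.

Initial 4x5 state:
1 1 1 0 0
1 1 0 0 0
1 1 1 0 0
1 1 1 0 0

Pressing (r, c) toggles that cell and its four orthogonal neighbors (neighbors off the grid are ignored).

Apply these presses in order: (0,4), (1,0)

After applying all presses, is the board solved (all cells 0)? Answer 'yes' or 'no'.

Answer: no

Derivation:
After press 1 at (0,4):
1 1 1 1 1
1 1 0 0 1
1 1 1 0 0
1 1 1 0 0

After press 2 at (1,0):
0 1 1 1 1
0 0 0 0 1
0 1 1 0 0
1 1 1 0 0

Lights still on: 10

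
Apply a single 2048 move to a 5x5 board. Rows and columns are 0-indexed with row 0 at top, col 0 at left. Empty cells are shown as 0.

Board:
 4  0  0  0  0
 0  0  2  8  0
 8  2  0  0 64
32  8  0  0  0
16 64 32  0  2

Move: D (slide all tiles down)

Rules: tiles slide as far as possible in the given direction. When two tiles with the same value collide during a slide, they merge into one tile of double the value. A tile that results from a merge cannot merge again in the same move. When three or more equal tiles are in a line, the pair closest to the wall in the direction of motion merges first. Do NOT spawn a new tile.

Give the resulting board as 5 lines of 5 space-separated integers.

Answer:  0  0  0  0  0
 4  0  0  0  0
 8  2  0  0  0
32  8  2  0 64
16 64 32  8  2

Derivation:
Slide down:
col 0: [4, 0, 8, 32, 16] -> [0, 4, 8, 32, 16]
col 1: [0, 0, 2, 8, 64] -> [0, 0, 2, 8, 64]
col 2: [0, 2, 0, 0, 32] -> [0, 0, 0, 2, 32]
col 3: [0, 8, 0, 0, 0] -> [0, 0, 0, 0, 8]
col 4: [0, 0, 64, 0, 2] -> [0, 0, 0, 64, 2]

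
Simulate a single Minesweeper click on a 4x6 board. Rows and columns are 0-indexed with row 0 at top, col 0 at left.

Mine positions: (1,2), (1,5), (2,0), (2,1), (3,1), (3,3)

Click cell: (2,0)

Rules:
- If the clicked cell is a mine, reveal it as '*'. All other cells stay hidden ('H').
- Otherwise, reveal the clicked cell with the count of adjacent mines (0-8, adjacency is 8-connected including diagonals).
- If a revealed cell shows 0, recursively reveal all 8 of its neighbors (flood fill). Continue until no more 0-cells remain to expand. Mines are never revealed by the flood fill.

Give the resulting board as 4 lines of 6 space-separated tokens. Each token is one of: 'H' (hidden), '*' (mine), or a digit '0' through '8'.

H H H H H H
H H H H H H
* H H H H H
H H H H H H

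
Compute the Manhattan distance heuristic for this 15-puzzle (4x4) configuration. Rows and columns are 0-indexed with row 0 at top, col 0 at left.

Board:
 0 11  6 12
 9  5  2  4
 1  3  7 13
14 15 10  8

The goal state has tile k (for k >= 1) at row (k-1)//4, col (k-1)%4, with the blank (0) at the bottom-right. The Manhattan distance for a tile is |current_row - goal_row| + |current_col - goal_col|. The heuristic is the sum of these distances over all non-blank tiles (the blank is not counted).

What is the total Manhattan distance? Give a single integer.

Tile 11: at (0,1), goal (2,2), distance |0-2|+|1-2| = 3
Tile 6: at (0,2), goal (1,1), distance |0-1|+|2-1| = 2
Tile 12: at (0,3), goal (2,3), distance |0-2|+|3-3| = 2
Tile 9: at (1,0), goal (2,0), distance |1-2|+|0-0| = 1
Tile 5: at (1,1), goal (1,0), distance |1-1|+|1-0| = 1
Tile 2: at (1,2), goal (0,1), distance |1-0|+|2-1| = 2
Tile 4: at (1,3), goal (0,3), distance |1-0|+|3-3| = 1
Tile 1: at (2,0), goal (0,0), distance |2-0|+|0-0| = 2
Tile 3: at (2,1), goal (0,2), distance |2-0|+|1-2| = 3
Tile 7: at (2,2), goal (1,2), distance |2-1|+|2-2| = 1
Tile 13: at (2,3), goal (3,0), distance |2-3|+|3-0| = 4
Tile 14: at (3,0), goal (3,1), distance |3-3|+|0-1| = 1
Tile 15: at (3,1), goal (3,2), distance |3-3|+|1-2| = 1
Tile 10: at (3,2), goal (2,1), distance |3-2|+|2-1| = 2
Tile 8: at (3,3), goal (1,3), distance |3-1|+|3-3| = 2
Sum: 3 + 2 + 2 + 1 + 1 + 2 + 1 + 2 + 3 + 1 + 4 + 1 + 1 + 2 + 2 = 28

Answer: 28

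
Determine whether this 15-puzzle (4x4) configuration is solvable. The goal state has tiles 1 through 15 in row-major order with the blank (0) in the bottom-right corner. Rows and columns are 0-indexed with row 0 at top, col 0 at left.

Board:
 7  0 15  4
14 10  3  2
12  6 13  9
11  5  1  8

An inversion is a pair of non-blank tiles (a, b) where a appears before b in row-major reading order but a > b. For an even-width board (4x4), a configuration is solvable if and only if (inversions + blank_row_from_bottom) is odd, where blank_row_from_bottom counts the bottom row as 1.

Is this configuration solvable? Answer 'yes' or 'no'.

Inversions: 63
Blank is in row 0 (0-indexed from top), which is row 4 counting from the bottom (bottom = 1).
63 + 4 = 67, which is odd, so the puzzle is solvable.

Answer: yes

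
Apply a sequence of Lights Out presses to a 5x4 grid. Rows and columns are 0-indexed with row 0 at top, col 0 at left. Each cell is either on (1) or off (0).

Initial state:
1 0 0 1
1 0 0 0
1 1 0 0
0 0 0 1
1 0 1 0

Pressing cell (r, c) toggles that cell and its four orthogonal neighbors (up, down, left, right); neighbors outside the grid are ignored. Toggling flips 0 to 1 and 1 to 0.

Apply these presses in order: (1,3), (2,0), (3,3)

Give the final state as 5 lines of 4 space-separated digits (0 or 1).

Answer: 1 0 0 0
0 0 1 1
0 0 0 0
1 0 1 0
1 0 1 1

Derivation:
After press 1 at (1,3):
1 0 0 0
1 0 1 1
1 1 0 1
0 0 0 1
1 0 1 0

After press 2 at (2,0):
1 0 0 0
0 0 1 1
0 0 0 1
1 0 0 1
1 0 1 0

After press 3 at (3,3):
1 0 0 0
0 0 1 1
0 0 0 0
1 0 1 0
1 0 1 1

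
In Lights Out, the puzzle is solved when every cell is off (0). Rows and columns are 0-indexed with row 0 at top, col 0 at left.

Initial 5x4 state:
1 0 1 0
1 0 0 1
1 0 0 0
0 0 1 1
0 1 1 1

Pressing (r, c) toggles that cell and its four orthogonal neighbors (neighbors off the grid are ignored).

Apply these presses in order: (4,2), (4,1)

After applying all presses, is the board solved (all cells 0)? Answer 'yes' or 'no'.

After press 1 at (4,2):
1 0 1 0
1 0 0 1
1 0 0 0
0 0 0 1
0 0 0 0

After press 2 at (4,1):
1 0 1 0
1 0 0 1
1 0 0 0
0 1 0 1
1 1 1 0

Lights still on: 10

Answer: no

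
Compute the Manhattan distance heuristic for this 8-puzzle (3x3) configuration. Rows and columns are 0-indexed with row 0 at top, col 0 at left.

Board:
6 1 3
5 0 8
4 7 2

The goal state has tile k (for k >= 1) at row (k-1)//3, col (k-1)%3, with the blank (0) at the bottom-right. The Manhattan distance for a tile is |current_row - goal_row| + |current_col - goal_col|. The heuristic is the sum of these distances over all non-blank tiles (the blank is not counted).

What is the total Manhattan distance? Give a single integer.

Answer: 12

Derivation:
Tile 6: (0,0)->(1,2) = 3
Tile 1: (0,1)->(0,0) = 1
Tile 3: (0,2)->(0,2) = 0
Tile 5: (1,0)->(1,1) = 1
Tile 8: (1,2)->(2,1) = 2
Tile 4: (2,0)->(1,0) = 1
Tile 7: (2,1)->(2,0) = 1
Tile 2: (2,2)->(0,1) = 3
Sum: 3 + 1 + 0 + 1 + 2 + 1 + 1 + 3 = 12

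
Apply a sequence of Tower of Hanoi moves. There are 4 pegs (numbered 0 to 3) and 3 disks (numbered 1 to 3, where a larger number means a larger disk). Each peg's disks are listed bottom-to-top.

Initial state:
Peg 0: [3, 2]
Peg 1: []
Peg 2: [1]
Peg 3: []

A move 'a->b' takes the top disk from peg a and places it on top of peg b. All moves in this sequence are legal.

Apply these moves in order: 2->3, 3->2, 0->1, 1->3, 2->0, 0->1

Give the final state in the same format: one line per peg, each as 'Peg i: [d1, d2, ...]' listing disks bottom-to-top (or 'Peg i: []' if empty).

Answer: Peg 0: [3]
Peg 1: [1]
Peg 2: []
Peg 3: [2]

Derivation:
After move 1 (2->3):
Peg 0: [3, 2]
Peg 1: []
Peg 2: []
Peg 3: [1]

After move 2 (3->2):
Peg 0: [3, 2]
Peg 1: []
Peg 2: [1]
Peg 3: []

After move 3 (0->1):
Peg 0: [3]
Peg 1: [2]
Peg 2: [1]
Peg 3: []

After move 4 (1->3):
Peg 0: [3]
Peg 1: []
Peg 2: [1]
Peg 3: [2]

After move 5 (2->0):
Peg 0: [3, 1]
Peg 1: []
Peg 2: []
Peg 3: [2]

After move 6 (0->1):
Peg 0: [3]
Peg 1: [1]
Peg 2: []
Peg 3: [2]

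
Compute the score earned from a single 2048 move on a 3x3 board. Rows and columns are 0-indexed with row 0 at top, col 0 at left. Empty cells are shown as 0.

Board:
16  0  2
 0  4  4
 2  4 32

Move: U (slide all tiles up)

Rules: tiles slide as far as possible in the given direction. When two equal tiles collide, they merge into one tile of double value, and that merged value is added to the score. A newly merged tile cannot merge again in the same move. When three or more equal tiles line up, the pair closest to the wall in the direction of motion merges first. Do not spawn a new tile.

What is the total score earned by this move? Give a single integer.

Answer: 8

Derivation:
Slide up:
col 0: [16, 0, 2] -> [16, 2, 0]  score +0 (running 0)
col 1: [0, 4, 4] -> [8, 0, 0]  score +8 (running 8)
col 2: [2, 4, 32] -> [2, 4, 32]  score +0 (running 8)
Board after move:
16  8  2
 2  0  4
 0  0 32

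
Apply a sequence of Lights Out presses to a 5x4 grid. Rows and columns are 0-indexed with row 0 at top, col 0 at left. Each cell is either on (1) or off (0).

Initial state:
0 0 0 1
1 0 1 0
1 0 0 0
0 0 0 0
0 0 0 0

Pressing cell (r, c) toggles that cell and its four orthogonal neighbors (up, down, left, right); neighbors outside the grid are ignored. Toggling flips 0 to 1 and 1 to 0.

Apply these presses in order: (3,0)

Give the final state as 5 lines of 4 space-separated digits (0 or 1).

After press 1 at (3,0):
0 0 0 1
1 0 1 0
0 0 0 0
1 1 0 0
1 0 0 0

Answer: 0 0 0 1
1 0 1 0
0 0 0 0
1 1 0 0
1 0 0 0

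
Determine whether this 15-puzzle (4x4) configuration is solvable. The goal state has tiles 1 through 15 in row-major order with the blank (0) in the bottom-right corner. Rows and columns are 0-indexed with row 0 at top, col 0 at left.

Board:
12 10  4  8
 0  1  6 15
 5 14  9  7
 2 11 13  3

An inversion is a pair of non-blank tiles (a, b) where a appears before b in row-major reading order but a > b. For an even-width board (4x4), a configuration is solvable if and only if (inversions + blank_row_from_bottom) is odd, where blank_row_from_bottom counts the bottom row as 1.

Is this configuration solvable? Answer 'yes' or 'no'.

Inversions: 55
Blank is in row 1 (0-indexed from top), which is row 3 counting from the bottom (bottom = 1).
55 + 3 = 58, which is even, so the puzzle is not solvable.

Answer: no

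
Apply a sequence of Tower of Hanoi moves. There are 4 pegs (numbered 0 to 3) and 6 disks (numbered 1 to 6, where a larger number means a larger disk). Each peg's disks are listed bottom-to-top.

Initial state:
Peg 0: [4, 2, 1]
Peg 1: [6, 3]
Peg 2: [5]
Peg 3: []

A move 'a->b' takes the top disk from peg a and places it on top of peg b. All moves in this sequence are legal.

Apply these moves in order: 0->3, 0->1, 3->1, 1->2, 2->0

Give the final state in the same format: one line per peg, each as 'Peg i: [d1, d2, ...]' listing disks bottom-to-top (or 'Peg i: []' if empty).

Answer: Peg 0: [4, 1]
Peg 1: [6, 3, 2]
Peg 2: [5]
Peg 3: []

Derivation:
After move 1 (0->3):
Peg 0: [4, 2]
Peg 1: [6, 3]
Peg 2: [5]
Peg 3: [1]

After move 2 (0->1):
Peg 0: [4]
Peg 1: [6, 3, 2]
Peg 2: [5]
Peg 3: [1]

After move 3 (3->1):
Peg 0: [4]
Peg 1: [6, 3, 2, 1]
Peg 2: [5]
Peg 3: []

After move 4 (1->2):
Peg 0: [4]
Peg 1: [6, 3, 2]
Peg 2: [5, 1]
Peg 3: []

After move 5 (2->0):
Peg 0: [4, 1]
Peg 1: [6, 3, 2]
Peg 2: [5]
Peg 3: []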